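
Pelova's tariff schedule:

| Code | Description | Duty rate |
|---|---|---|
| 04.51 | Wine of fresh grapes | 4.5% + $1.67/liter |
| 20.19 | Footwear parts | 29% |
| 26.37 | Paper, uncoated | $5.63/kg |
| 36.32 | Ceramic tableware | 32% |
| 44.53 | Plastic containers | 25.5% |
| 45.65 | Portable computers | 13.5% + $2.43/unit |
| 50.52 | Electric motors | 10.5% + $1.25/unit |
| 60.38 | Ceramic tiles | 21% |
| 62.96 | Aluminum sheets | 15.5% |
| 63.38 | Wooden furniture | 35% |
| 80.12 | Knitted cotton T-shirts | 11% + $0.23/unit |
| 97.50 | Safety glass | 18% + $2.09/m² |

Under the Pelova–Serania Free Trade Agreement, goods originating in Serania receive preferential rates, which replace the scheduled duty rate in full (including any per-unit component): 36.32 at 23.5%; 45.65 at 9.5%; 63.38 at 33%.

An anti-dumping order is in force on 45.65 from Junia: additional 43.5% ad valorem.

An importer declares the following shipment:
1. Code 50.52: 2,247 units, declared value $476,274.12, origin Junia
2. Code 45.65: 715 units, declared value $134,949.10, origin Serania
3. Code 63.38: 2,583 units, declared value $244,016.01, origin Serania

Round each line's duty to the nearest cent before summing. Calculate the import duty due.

$146,162.97

Line 1 (50.52, Junia, 2,247 units, $476,274.12):
Base rate for 50.52 is 10.5% + $1.25/unit.
Duty = $476,274.12 × 10.5% + 2,247 × $1.25 = $52,817.53.
Line 2 (45.65, Serania, 715 units, $134,949.10):
Base rate for 45.65 is 13.5% + $2.43/unit.
Origin Serania qualifies under the Pelova–Serania agreement and 45.65 is covered: preferential rate 9.5% applies instead.
The additional-duty order on 45.65 targets Junia, not Serania; it does not apply.
Duty = $134,949.10 × 9.5% = $12,820.16.
Line 3 (63.38, Serania, 2,583 units, $244,016.01):
Base rate for 63.38 is 35%.
Origin Serania qualifies under the Pelova–Serania agreement and 63.38 is covered: preferential rate 33% applies instead.
Duty = $244,016.01 × 33% = $80,525.28.
Total = $52,817.53 + $12,820.16 + $80,525.28 = $146,162.97.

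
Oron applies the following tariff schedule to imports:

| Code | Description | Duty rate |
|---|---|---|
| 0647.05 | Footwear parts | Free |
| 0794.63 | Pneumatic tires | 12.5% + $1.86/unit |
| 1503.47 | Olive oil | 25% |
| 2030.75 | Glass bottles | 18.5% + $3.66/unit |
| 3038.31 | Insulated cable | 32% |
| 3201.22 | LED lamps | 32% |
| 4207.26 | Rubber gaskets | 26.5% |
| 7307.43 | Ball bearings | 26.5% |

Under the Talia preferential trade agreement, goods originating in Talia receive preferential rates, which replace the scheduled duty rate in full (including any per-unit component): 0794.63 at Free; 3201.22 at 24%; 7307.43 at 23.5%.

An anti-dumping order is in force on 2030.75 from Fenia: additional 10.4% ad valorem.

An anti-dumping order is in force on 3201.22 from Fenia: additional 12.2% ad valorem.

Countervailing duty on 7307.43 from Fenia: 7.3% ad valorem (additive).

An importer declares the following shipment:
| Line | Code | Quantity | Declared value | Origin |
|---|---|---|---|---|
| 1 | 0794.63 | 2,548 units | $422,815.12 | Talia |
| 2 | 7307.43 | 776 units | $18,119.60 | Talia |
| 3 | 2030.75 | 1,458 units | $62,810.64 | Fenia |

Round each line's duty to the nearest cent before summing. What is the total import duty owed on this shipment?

$27,746.66

Line 1 (0794.63, Talia, 2,548 units, $422,815.12):
Base rate for 0794.63 is 12.5% + $1.86/unit.
Origin Talia qualifies under the Oron–Talia agreement and 0794.63 is covered: preferential rate Free applies instead.
Duty = $422,815.12 × 0% = $0.00.
Line 2 (7307.43, Talia, 776 units, $18,119.60):
Base rate for 7307.43 is 26.5%.
Origin Talia qualifies under the Oron–Talia agreement and 7307.43 is covered: preferential rate 23.5% applies instead.
The additional-duty order on 7307.43 targets Fenia, not Talia; it does not apply.
Duty = $18,119.60 × 23.5% = $4,258.11.
Line 3 (2030.75, Fenia, 1,458 units, $62,810.64):
Base rate for 2030.75 is 18.5% + $3.66/unit.
Additional duty on 2030.75 from Fenia: +10.4%. Applied ad valorem rate: 18.5% + 10.4% = 28.9%.
Duty = $62,810.64 × 28.9% + 1,458 × $3.66 = $23,488.55.
Total = $0.00 + $4,258.11 + $23,488.55 = $27,746.66.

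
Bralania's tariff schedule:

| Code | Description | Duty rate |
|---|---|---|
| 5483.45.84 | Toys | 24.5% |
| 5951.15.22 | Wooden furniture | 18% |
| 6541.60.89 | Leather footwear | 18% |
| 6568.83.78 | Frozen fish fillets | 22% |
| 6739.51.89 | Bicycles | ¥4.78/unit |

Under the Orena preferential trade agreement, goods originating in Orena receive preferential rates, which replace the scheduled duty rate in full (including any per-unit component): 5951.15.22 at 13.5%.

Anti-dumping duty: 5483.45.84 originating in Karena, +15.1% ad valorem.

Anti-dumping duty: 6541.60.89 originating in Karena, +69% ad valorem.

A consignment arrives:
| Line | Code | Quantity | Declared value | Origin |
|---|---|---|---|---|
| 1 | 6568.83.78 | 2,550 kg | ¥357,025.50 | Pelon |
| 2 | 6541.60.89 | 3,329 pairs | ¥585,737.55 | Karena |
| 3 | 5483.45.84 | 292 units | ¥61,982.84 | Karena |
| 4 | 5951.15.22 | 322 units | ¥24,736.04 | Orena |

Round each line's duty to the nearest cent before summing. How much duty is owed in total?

Line 1 (6568.83.78, Pelon, 2,550 kg, ¥357,025.50):
Base rate for 6568.83.78 is 22%.
Duty = ¥357,025.50 × 22% = ¥78,545.61.
Line 2 (6541.60.89, Karena, 3,329 pairs, ¥585,737.55):
Base rate for 6541.60.89 is 18%.
Additional duty on 6541.60.89 from Karena: +69%. Applied ad valorem rate: 18% + 69% = 87%.
Duty = ¥585,737.55 × 87% = ¥509,591.67.
Line 3 (5483.45.84, Karena, 292 units, ¥61,982.84):
Base rate for 5483.45.84 is 24.5%.
Additional duty on 5483.45.84 from Karena: +15.1%. Applied ad valorem rate: 24.5% + 15.1% = 39.6%.
Duty = ¥61,982.84 × 39.6% = ¥24,545.20.
Line 4 (5951.15.22, Orena, 322 units, ¥24,736.04):
Base rate for 5951.15.22 is 18%.
Origin Orena qualifies under the Bralania–Orena agreement and 5951.15.22 is covered: preferential rate 13.5% applies instead.
Duty = ¥24,736.04 × 13.5% = ¥3,339.37.
Total = ¥78,545.61 + ¥509,591.67 + ¥24,545.20 + ¥3,339.37 = ¥616,021.85.

¥616,021.85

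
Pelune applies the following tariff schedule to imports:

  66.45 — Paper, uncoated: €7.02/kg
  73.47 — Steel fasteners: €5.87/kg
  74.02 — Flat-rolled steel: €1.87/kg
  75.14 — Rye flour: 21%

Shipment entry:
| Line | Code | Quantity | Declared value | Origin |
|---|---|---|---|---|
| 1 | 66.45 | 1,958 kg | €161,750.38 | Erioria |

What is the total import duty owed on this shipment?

€13,745.16

Line 1 (66.45, Erioria, 1,958 kg, €161,750.38):
Base rate for 66.45 is €7.02/kg.
Duty = 1,958 × €7.02 = €13,745.16.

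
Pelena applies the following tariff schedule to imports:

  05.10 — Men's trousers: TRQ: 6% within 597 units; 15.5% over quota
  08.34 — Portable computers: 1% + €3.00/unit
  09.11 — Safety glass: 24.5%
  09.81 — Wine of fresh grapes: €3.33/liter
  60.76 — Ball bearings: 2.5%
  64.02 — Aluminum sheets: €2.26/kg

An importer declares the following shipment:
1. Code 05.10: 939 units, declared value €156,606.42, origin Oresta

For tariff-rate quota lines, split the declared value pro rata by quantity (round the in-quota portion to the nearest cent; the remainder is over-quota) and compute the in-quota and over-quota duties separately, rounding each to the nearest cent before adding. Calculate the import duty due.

€14,815.07

Line 1 (05.10, Oresta, 939 units, €156,606.42):
Code 05.10 is under a tariff-rate quota (threshold 597 units). In-quota: 597 units at 6%; over-quota: 342 units at 15.5%.
Pro-rata value split: in-quota = €156,606.42 × 597/939 = €99,567.66; over-quota = €156,606.42 − €99,567.66 = €57,038.76.
In-quota duty = €99,567.66 × 6% = €5,974.06. Over-quota duty = €57,038.76 × 15.5% = €8,841.01.
Line duty = €5,974.06 + €8,841.01 = €14,815.07.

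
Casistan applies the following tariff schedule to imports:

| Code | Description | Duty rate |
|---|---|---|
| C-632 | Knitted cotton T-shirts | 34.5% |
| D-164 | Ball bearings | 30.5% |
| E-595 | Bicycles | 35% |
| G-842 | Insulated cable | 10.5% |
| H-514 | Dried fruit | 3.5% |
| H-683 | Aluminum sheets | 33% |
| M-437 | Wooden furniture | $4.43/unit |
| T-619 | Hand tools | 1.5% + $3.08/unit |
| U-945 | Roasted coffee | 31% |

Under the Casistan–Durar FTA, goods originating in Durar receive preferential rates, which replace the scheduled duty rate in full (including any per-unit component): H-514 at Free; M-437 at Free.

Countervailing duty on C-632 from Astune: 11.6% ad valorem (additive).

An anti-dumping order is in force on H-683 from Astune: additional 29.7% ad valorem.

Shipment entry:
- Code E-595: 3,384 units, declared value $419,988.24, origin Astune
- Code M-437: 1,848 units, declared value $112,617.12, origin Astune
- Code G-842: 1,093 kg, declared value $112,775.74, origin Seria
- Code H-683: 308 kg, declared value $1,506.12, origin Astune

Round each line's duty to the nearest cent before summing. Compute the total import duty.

$167,968.31

Line 1 (E-595, Astune, 3,384 units, $419,988.24):
Base rate for E-595 is 35%.
Duty = $419,988.24 × 35% = $146,995.88.
Line 2 (M-437, Astune, 1,848 units, $112,617.12):
Base rate for M-437 is $4.43/unit.
M-437 has an FTA preferential rate, but origin Astune is not Durar; base rate stands.
Duty = 1,848 × $4.43 = $8,186.64.
Line 3 (G-842, Seria, 1,093 kg, $112,775.74):
Base rate for G-842 is 10.5%.
Duty = $112,775.74 × 10.5% = $11,841.45.
Line 4 (H-683, Astune, 308 kg, $1,506.12):
Base rate for H-683 is 33%.
Additional duty on H-683 from Astune: +29.7%. Applied ad valorem rate: 33% + 29.7% = 62.7%.
Duty = $1,506.12 × 62.7% = $944.34.
Total = $146,995.88 + $8,186.64 + $11,841.45 + $944.34 = $167,968.31.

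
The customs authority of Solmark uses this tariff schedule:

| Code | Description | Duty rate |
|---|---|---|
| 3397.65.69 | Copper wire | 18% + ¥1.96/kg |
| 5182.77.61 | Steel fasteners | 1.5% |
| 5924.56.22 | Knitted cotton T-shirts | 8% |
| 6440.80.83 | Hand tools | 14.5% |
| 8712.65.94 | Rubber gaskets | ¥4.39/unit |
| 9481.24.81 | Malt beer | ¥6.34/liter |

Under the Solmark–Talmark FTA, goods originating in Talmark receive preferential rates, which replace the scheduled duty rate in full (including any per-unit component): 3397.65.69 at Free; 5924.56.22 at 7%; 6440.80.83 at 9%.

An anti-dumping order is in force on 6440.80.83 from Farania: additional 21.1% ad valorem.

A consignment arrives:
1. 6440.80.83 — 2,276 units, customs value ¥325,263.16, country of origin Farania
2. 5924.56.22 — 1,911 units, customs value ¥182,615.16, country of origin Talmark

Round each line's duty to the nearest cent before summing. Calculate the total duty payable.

¥128,576.74

Line 1 (6440.80.83, Farania, 2,276 units, ¥325,263.16):
Base rate for 6440.80.83 is 14.5%.
6440.80.83 has an FTA preferential rate, but origin Farania is not Talmark; base rate stands.
Additional duty on 6440.80.83 from Farania: +21.1%. Applied ad valorem rate: 14.5% + 21.1% = 35.6%.
Duty = ¥325,263.16 × 35.6% = ¥115,793.68.
Line 2 (5924.56.22, Talmark, 1,911 units, ¥182,615.16):
Base rate for 5924.56.22 is 8%.
Origin Talmark qualifies under the Solmark–Talmark agreement and 5924.56.22 is covered: preferential rate 7% applies instead.
Duty = ¥182,615.16 × 7% = ¥12,783.06.
Total = ¥115,793.68 + ¥12,783.06 = ¥128,576.74.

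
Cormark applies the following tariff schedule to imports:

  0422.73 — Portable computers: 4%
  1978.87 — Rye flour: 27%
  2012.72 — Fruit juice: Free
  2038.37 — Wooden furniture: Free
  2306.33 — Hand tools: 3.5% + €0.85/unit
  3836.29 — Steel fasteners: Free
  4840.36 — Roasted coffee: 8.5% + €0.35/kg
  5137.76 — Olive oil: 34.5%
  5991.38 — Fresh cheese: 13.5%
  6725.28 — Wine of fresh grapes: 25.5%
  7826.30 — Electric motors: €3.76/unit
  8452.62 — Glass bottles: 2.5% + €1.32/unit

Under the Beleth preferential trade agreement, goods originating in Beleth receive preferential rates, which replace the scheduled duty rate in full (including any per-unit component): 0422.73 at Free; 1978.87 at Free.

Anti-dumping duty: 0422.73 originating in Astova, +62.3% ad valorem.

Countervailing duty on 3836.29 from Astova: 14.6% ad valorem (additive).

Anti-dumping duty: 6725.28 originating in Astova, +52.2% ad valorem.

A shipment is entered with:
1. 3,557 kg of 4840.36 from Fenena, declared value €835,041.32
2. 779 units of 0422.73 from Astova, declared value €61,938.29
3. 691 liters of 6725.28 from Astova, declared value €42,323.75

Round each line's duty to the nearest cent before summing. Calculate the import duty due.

€146,174.10

Line 1 (4840.36, Fenena, 3,557 kg, €835,041.32):
Base rate for 4840.36 is 8.5% + €0.35/kg.
Duty = €835,041.32 × 8.5% + 3,557 × €0.35 = €72,223.46.
Line 2 (0422.73, Astova, 779 units, €61,938.29):
Base rate for 0422.73 is 4%.
0422.73 has an FTA preferential rate, but origin Astova is not Beleth; base rate stands.
Additional duty on 0422.73 from Astova: +62.3%. Applied ad valorem rate: 4% + 62.3% = 66.3%.
Duty = €61,938.29 × 66.3% = €41,065.09.
Line 3 (6725.28, Astova, 691 liters, €42,323.75):
Base rate for 6725.28 is 25.5%.
Additional duty on 6725.28 from Astova: +52.2%. Applied ad valorem rate: 25.5% + 52.2% = 77.7%.
Duty = €42,323.75 × 77.7% = €32,885.55.
Total = €72,223.46 + €41,065.09 + €32,885.55 = €146,174.10.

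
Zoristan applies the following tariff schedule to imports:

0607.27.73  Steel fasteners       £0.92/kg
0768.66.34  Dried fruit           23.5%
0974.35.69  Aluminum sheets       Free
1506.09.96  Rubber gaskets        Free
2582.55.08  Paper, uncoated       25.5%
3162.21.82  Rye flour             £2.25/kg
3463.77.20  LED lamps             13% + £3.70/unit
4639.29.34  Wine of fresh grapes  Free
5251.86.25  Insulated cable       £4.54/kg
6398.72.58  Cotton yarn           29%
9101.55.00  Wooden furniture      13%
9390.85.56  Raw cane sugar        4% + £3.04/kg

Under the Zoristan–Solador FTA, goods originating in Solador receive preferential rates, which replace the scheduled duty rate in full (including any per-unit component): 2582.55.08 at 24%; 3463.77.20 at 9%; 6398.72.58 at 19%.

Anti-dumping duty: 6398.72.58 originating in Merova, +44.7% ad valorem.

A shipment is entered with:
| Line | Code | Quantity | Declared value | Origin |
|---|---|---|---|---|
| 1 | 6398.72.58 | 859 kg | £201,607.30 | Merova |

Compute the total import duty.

Line 1 (6398.72.58, Merova, 859 kg, £201,607.30):
Base rate for 6398.72.58 is 29%.
6398.72.58 has an FTA preferential rate, but origin Merova is not Solador; base rate stands.
Additional duty on 6398.72.58 from Merova: +44.7%. Applied ad valorem rate: 29% + 44.7% = 73.7%.
Duty = £201,607.30 × 73.7% = £148,584.58.

£148,584.58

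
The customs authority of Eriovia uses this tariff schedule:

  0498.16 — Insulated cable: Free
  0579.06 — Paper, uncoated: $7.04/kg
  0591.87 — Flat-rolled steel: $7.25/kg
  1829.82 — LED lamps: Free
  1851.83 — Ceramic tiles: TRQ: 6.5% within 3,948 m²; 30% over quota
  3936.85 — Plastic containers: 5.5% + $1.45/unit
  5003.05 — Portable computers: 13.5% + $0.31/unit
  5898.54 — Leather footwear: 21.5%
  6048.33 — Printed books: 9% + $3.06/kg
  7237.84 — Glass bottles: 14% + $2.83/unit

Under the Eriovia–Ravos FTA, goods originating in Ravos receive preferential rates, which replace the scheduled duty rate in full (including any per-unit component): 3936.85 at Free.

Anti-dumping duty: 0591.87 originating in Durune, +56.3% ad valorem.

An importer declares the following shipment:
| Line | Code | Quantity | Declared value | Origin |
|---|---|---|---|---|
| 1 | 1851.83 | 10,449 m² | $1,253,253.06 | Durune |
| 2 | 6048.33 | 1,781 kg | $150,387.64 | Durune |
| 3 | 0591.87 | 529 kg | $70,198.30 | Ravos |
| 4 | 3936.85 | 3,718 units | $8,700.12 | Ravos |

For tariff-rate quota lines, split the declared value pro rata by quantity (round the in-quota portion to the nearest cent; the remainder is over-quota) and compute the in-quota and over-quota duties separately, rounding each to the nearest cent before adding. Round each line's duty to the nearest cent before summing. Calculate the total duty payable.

Line 1 (1851.83, Durune, 10,449 m², $1,253,253.06):
Code 1851.83 is under a tariff-rate quota (threshold 3,948 m²). In-quota: 3,948 m² at 6.5%; over-quota: 6,501 m² at 30%.
Pro-rata value split: in-quota = $1,253,253.06 × 3,948/10,449 = $473,523.12; over-quota = $1,253,253.06 − $473,523.12 = $779,729.94.
In-quota duty = $473,523.12 × 6.5% = $30,779.00. Over-quota duty = $779,729.94 × 30% = $233,918.98.
Line duty = $30,779.00 + $233,918.98 = $264,697.98.
Line 2 (6048.33, Durune, 1,781 kg, $150,387.64):
Base rate for 6048.33 is 9% + $3.06/kg.
Duty = $150,387.64 × 9% + 1,781 × $3.06 = $18,984.75.
Line 3 (0591.87, Ravos, 529 kg, $70,198.30):
Base rate for 0591.87 is $7.25/kg.
Origin Ravos is the FTA partner but 0591.87 is not on the preference list; base rate stands.
The additional-duty order on 0591.87 targets Durune, not Ravos; it does not apply.
Duty = 529 × $7.25 = $3,835.25.
Line 4 (3936.85, Ravos, 3,718 units, $8,700.12):
Base rate for 3936.85 is 5.5% + $1.45/unit.
Origin Ravos qualifies under the Eriovia–Ravos agreement and 3936.85 is covered: preferential rate Free applies instead.
Duty = $8,700.12 × 0% = $0.00.
Total = $264,697.98 + $18,984.75 + $3,835.25 + $0.00 = $287,517.98.

$287,517.98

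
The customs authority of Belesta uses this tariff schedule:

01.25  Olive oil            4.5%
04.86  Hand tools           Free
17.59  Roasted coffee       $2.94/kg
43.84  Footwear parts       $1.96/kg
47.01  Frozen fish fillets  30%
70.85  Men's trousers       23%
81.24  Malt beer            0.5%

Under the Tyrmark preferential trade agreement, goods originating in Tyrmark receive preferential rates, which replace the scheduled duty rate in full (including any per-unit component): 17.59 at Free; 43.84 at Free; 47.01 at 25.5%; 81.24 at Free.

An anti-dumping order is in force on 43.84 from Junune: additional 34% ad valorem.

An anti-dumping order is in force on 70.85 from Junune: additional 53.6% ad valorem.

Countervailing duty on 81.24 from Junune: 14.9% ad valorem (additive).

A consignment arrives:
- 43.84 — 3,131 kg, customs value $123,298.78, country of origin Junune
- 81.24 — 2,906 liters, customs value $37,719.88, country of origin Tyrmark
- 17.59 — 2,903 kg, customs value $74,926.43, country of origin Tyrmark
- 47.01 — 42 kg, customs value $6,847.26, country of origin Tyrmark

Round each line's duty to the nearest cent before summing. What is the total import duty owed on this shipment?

$49,804.40

Line 1 (43.84, Junune, 3,131 kg, $123,298.78):
Base rate for 43.84 is $1.96/kg.
43.84 has an FTA preferential rate, but origin Junune is not Tyrmark; base rate stands.
Additional duty on 43.84 from Junune: +34% ad valorem. Applied ad valorem rate = 34%.
Duty = $123,298.78 × 34% + 3,131 × $1.96 = $48,058.35.
Line 2 (81.24, Tyrmark, 2,906 liters, $37,719.88):
Base rate for 81.24 is 0.5%.
Origin Tyrmark qualifies under the Belesta–Tyrmark agreement and 81.24 is covered: preferential rate Free applies instead.
The additional-duty order on 81.24 targets Junune, not Tyrmark; it does not apply.
Duty = $37,719.88 × 0% = $0.00.
Line 3 (17.59, Tyrmark, 2,903 kg, $74,926.43):
Base rate for 17.59 is $2.94/kg.
Origin Tyrmark qualifies under the Belesta–Tyrmark agreement and 17.59 is covered: preferential rate Free applies instead.
Duty = $74,926.43 × 0% = $0.00.
Line 4 (47.01, Tyrmark, 42 kg, $6,847.26):
Base rate for 47.01 is 30%.
Origin Tyrmark qualifies under the Belesta–Tyrmark agreement and 47.01 is covered: preferential rate 25.5% applies instead.
Duty = $6,847.26 × 25.5% = $1,746.05.
Total = $48,058.35 + $0.00 + $0.00 + $1,746.05 = $49,804.40.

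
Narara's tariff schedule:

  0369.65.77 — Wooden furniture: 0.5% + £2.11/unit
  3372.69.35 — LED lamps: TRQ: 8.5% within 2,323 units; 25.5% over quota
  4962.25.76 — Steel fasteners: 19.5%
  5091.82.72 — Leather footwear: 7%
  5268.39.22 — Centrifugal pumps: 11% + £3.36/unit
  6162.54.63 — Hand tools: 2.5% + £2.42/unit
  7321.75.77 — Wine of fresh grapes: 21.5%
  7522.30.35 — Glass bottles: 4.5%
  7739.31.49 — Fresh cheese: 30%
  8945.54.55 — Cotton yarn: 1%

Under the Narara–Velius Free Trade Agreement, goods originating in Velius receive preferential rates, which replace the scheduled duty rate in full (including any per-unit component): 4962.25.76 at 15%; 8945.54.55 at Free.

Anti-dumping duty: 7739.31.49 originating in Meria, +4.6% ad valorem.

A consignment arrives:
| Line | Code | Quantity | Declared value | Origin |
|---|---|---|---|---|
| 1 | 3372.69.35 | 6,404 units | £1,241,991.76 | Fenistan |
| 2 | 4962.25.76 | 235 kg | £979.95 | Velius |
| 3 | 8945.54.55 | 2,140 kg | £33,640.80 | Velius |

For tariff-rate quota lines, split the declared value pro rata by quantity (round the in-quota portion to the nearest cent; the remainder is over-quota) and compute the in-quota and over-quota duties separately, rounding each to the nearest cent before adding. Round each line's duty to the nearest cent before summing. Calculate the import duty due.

Line 1 (3372.69.35, Fenistan, 6,404 units, £1,241,991.76):
Code 3372.69.35 is under a tariff-rate quota (threshold 2,323 units). In-quota: 2,323 units at 8.5%; over-quota: 4,081 units at 25.5%.
Pro-rata value split: in-quota = £1,241,991.76 × 2,323/6,404 = £450,522.62; over-quota = £1,241,991.76 − £450,522.62 = £791,469.14.
In-quota duty = £450,522.62 × 8.5% = £38,294.42. Over-quota duty = £791,469.14 × 25.5% = £201,824.63.
Line duty = £38,294.42 + £201,824.63 = £240,119.05.
Line 2 (4962.25.76, Velius, 235 kg, £979.95):
Base rate for 4962.25.76 is 19.5%.
Origin Velius qualifies under the Narara–Velius agreement and 4962.25.76 is covered: preferential rate 15% applies instead.
Duty = £979.95 × 15% = £146.99.
Line 3 (8945.54.55, Velius, 2,140 kg, £33,640.80):
Base rate for 8945.54.55 is 1%.
Origin Velius qualifies under the Narara–Velius agreement and 8945.54.55 is covered: preferential rate Free applies instead.
Duty = £33,640.80 × 0% = £0.00.
Total = £240,119.05 + £146.99 + £0.00 = £240,266.04.

£240,266.04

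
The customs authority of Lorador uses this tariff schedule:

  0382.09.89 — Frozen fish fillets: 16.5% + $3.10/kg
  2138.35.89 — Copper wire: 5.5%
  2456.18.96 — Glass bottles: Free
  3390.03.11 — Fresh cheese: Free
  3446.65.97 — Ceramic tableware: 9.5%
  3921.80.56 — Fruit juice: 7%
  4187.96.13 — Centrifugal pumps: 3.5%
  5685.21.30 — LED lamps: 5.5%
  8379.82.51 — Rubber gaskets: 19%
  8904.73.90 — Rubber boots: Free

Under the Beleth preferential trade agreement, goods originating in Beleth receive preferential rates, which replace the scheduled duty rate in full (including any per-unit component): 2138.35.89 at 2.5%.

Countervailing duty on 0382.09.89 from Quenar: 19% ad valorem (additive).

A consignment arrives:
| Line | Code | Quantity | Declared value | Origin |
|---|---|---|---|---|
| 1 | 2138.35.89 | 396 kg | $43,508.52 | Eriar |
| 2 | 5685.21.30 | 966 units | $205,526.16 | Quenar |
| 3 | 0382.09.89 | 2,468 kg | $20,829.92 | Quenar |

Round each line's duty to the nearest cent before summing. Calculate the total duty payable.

$28,742.33

Line 1 (2138.35.89, Eriar, 396 kg, $43,508.52):
Base rate for 2138.35.89 is 5.5%.
2138.35.89 has an FTA preferential rate, but origin Eriar is not Beleth; base rate stands.
Duty = $43,508.52 × 5.5% = $2,392.97.
Line 2 (5685.21.30, Quenar, 966 units, $205,526.16):
Base rate for 5685.21.30 is 5.5%.
Duty = $205,526.16 × 5.5% = $11,303.94.
Line 3 (0382.09.89, Quenar, 2,468 kg, $20,829.92):
Base rate for 0382.09.89 is 16.5% + $3.10/kg.
Additional duty on 0382.09.89 from Quenar: +19%. Applied ad valorem rate: 16.5% + 19% = 35.5%.
Duty = $20,829.92 × 35.5% + 2,468 × $3.10 = $15,045.42.
Total = $2,392.97 + $11,303.94 + $15,045.42 = $28,742.33.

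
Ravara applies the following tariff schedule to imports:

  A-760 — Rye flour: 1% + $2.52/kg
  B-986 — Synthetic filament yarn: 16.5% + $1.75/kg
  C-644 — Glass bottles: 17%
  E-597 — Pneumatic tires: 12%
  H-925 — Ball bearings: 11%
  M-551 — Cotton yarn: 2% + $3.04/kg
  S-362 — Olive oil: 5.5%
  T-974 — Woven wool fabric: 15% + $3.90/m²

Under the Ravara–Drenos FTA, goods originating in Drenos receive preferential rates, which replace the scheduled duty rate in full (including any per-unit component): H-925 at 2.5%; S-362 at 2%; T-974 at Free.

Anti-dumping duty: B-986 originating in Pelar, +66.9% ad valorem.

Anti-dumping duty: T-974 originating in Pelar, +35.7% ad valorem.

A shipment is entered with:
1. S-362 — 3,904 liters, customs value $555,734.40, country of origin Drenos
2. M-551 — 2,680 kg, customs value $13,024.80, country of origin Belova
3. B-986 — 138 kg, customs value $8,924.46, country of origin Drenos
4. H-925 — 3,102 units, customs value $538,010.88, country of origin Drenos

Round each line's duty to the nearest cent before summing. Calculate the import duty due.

Line 1 (S-362, Drenos, 3,904 liters, $555,734.40):
Base rate for S-362 is 5.5%.
Origin Drenos qualifies under the Ravara–Drenos agreement and S-362 is covered: preferential rate 2% applies instead.
Duty = $555,734.40 × 2% = $11,114.69.
Line 2 (M-551, Belova, 2,680 kg, $13,024.80):
Base rate for M-551 is 2% + $3.04/kg.
Duty = $13,024.80 × 2% + 2,680 × $3.04 = $8,407.70.
Line 3 (B-986, Drenos, 138 kg, $8,924.46):
Base rate for B-986 is 16.5% + $1.75/kg.
Origin Drenos is the FTA partner but B-986 is not on the preference list; base rate stands.
The additional-duty order on B-986 targets Pelar, not Drenos; it does not apply.
Duty = $8,924.46 × 16.5% + 138 × $1.75 = $1,714.04.
Line 4 (H-925, Drenos, 3,102 units, $538,010.88):
Base rate for H-925 is 11%.
Origin Drenos qualifies under the Ravara–Drenos agreement and H-925 is covered: preferential rate 2.5% applies instead.
Duty = $538,010.88 × 2.5% = $13,450.27.
Total = $11,114.69 + $8,407.70 + $1,714.04 + $13,450.27 = $34,686.70.

$34,686.70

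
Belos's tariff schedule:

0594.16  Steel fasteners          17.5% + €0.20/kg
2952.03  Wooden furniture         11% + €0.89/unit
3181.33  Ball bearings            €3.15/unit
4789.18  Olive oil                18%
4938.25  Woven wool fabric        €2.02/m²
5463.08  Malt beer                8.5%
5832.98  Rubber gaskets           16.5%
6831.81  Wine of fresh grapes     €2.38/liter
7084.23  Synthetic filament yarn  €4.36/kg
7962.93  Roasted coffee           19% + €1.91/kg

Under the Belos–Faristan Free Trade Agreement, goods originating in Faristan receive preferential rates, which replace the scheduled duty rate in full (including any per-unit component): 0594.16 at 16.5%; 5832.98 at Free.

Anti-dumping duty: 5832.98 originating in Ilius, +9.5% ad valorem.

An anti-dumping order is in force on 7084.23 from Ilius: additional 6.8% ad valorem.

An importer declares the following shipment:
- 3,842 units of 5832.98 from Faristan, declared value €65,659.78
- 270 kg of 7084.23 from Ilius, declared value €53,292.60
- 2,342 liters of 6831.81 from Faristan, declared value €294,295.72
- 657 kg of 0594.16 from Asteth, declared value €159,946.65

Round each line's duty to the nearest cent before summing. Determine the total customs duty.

Line 1 (5832.98, Faristan, 3,842 units, €65,659.78):
Base rate for 5832.98 is 16.5%.
Origin Faristan qualifies under the Belos–Faristan agreement and 5832.98 is covered: preferential rate Free applies instead.
The additional-duty order on 5832.98 targets Ilius, not Faristan; it does not apply.
Duty = €65,659.78 × 0% = €0.00.
Line 2 (7084.23, Ilius, 270 kg, €53,292.60):
Base rate for 7084.23 is €4.36/kg.
Additional duty on 7084.23 from Ilius: +6.8% ad valorem. Applied ad valorem rate = 6.8%.
Duty = €53,292.60 × 6.8% + 270 × €4.36 = €4,801.10.
Line 3 (6831.81, Faristan, 2,342 liters, €294,295.72):
Base rate for 6831.81 is €2.38/liter.
Origin Faristan is the FTA partner but 6831.81 is not on the preference list; base rate stands.
Duty = 2,342 × €2.38 = €5,573.96.
Line 4 (0594.16, Asteth, 657 kg, €159,946.65):
Base rate for 0594.16 is 17.5% + €0.20/kg.
0594.16 has an FTA preferential rate, but origin Asteth is not Faristan; base rate stands.
Duty = €159,946.65 × 17.5% + 657 × €0.20 = €28,122.06.
Total = €0.00 + €4,801.10 + €5,573.96 + €28,122.06 = €38,497.12.

€38,497.12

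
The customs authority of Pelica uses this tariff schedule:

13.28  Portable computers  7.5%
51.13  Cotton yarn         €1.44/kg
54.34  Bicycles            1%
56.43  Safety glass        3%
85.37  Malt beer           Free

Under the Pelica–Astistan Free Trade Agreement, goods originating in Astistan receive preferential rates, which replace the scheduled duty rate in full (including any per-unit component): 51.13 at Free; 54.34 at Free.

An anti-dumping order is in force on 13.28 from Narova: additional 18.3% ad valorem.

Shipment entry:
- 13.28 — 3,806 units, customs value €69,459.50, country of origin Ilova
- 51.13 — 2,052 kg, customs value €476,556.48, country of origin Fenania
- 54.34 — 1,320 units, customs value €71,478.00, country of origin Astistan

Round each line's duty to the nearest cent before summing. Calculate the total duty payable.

€8,164.34

Line 1 (13.28, Ilova, 3,806 units, €69,459.50):
Base rate for 13.28 is 7.5%.
The additional-duty order on 13.28 targets Narova, not Ilova; it does not apply.
Duty = €69,459.50 × 7.5% = €5,209.46.
Line 2 (51.13, Fenania, 2,052 kg, €476,556.48):
Base rate for 51.13 is €1.44/kg.
51.13 has an FTA preferential rate, but origin Fenania is not Astistan; base rate stands.
Duty = 2,052 × €1.44 = €2,954.88.
Line 3 (54.34, Astistan, 1,320 units, €71,478.00):
Base rate for 54.34 is 1%.
Origin Astistan qualifies under the Pelica–Astistan agreement and 54.34 is covered: preferential rate Free applies instead.
Duty = €71,478.00 × 0% = €0.00.
Total = €5,209.46 + €2,954.88 + €0.00 = €8,164.34.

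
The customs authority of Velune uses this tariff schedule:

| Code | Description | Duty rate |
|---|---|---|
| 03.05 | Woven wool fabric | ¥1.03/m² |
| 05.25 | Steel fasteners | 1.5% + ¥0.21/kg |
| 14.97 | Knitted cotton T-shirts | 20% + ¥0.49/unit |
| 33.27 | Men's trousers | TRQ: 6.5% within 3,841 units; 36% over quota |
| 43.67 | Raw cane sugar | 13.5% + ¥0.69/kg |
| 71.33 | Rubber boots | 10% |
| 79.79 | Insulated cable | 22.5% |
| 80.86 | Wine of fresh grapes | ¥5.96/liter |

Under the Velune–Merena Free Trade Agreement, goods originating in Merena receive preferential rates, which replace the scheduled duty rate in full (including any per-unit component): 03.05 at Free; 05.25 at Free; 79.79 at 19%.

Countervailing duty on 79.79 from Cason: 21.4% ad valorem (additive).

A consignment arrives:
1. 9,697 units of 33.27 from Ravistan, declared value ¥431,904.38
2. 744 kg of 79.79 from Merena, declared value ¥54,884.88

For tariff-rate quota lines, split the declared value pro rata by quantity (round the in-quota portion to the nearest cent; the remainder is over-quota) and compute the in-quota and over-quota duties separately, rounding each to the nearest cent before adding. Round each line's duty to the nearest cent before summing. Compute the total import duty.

¥115,445.66

Line 1 (33.27, Ravistan, 9,697 units, ¥431,904.38):
Code 33.27 is under a tariff-rate quota (threshold 3,841 units). In-quota: 3,841 units at 6.5%; over-quota: 5,856 units at 36%.
Pro-rata value split: in-quota = ¥431,904.38 × 3,841/9,697 = ¥171,078.14; over-quota = ¥431,904.38 − ¥171,078.14 = ¥260,826.24.
In-quota duty = ¥171,078.14 × 6.5% = ¥11,120.08. Over-quota duty = ¥260,826.24 × 36% = ¥93,897.45.
Line duty = ¥11,120.08 + ¥93,897.45 = ¥105,017.53.
Line 2 (79.79, Merena, 744 kg, ¥54,884.88):
Base rate for 79.79 is 22.5%.
Origin Merena qualifies under the Velune–Merena agreement and 79.79 is covered: preferential rate 19% applies instead.
The additional-duty order on 79.79 targets Cason, not Merena; it does not apply.
Duty = ¥54,884.88 × 19% = ¥10,428.13.
Total = ¥105,017.53 + ¥10,428.13 = ¥115,445.66.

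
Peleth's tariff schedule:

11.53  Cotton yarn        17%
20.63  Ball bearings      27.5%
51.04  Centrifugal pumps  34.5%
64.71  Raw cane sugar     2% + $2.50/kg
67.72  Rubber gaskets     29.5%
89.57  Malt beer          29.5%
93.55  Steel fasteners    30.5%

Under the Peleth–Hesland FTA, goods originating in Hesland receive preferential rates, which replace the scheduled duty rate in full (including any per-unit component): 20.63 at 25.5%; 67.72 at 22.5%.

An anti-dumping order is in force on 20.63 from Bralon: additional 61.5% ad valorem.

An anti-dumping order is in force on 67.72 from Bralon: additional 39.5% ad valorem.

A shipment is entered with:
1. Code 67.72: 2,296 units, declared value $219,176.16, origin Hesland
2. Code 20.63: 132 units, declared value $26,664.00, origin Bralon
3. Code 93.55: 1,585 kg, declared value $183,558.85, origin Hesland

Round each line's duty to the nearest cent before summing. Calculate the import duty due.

Line 1 (67.72, Hesland, 2,296 units, $219,176.16):
Base rate for 67.72 is 29.5%.
Origin Hesland qualifies under the Peleth–Hesland agreement and 67.72 is covered: preferential rate 22.5% applies instead.
The additional-duty order on 67.72 targets Bralon, not Hesland; it does not apply.
Duty = $219,176.16 × 22.5% = $49,314.64.
Line 2 (20.63, Bralon, 132 units, $26,664.00):
Base rate for 20.63 is 27.5%.
20.63 has an FTA preferential rate, but origin Bralon is not Hesland; base rate stands.
Additional duty on 20.63 from Bralon: +61.5%. Applied ad valorem rate: 27.5% + 61.5% = 89%.
Duty = $26,664.00 × 89% = $23,730.96.
Line 3 (93.55, Hesland, 1,585 kg, $183,558.85):
Base rate for 93.55 is 30.5%.
Origin Hesland is the FTA partner but 93.55 is not on the preference list; base rate stands.
Duty = $183,558.85 × 30.5% = $55,985.45.
Total = $49,314.64 + $23,730.96 + $55,985.45 = $129,031.05.

$129,031.05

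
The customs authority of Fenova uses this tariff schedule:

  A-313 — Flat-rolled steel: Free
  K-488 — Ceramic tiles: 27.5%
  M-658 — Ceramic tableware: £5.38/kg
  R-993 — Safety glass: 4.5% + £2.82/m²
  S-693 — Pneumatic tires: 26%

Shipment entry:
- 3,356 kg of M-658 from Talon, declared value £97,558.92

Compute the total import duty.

£18,055.28

Line 1 (M-658, Talon, 3,356 kg, £97,558.92):
Base rate for M-658 is £5.38/kg.
Duty = 3,356 × £5.38 = £18,055.28.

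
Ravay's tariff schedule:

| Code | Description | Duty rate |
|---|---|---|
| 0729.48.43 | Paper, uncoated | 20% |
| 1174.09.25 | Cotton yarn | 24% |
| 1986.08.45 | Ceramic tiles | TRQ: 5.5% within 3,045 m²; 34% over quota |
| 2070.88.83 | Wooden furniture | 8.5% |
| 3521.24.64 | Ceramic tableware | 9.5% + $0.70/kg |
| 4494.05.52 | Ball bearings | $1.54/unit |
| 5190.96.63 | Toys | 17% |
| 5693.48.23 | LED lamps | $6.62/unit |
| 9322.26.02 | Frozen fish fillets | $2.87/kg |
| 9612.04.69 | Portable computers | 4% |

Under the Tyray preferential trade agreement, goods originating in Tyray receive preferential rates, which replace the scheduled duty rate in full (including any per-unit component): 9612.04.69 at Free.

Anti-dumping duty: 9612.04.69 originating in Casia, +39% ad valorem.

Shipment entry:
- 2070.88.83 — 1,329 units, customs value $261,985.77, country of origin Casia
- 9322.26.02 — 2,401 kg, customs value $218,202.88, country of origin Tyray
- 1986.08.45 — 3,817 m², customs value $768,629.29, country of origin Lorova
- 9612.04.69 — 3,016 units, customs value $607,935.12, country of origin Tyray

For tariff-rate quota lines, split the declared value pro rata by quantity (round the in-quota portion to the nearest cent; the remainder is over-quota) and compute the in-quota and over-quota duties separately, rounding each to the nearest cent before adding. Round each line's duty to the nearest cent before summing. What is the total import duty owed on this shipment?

$115,739.70

Line 1 (2070.88.83, Casia, 1,329 units, $261,985.77):
Base rate for 2070.88.83 is 8.5%.
Duty = $261,985.77 × 8.5% = $22,268.79.
Line 2 (9322.26.02, Tyray, 2,401 kg, $218,202.88):
Base rate for 9322.26.02 is $2.87/kg.
Origin Tyray is the FTA partner but 9322.26.02 is not on the preference list; base rate stands.
Duty = 2,401 × $2.87 = $6,890.87.
Line 3 (1986.08.45, Lorova, 3,817 m², $768,629.29):
Code 1986.08.45 is under a tariff-rate quota (threshold 3,045 m²). In-quota: 3,045 m² at 5.5%; over-quota: 772 m² at 34%.
Pro-rata value split: in-quota = $768,629.29 × 3,045/3,817 = $613,171.65; over-quota = $768,629.29 − $613,171.65 = $155,457.64.
In-quota duty = $613,171.65 × 5.5% = $33,724.44. Over-quota duty = $155,457.64 × 34% = $52,855.60.
Line duty = $33,724.44 + $52,855.60 = $86,580.04.
Line 4 (9612.04.69, Tyray, 3,016 units, $607,935.12):
Base rate for 9612.04.69 is 4%.
Origin Tyray qualifies under the Ravay–Tyray agreement and 9612.04.69 is covered: preferential rate Free applies instead.
The additional-duty order on 9612.04.69 targets Casia, not Tyray; it does not apply.
Duty = $607,935.12 × 0% = $0.00.
Total = $22,268.79 + $6,890.87 + $86,580.04 + $0.00 = $115,739.70.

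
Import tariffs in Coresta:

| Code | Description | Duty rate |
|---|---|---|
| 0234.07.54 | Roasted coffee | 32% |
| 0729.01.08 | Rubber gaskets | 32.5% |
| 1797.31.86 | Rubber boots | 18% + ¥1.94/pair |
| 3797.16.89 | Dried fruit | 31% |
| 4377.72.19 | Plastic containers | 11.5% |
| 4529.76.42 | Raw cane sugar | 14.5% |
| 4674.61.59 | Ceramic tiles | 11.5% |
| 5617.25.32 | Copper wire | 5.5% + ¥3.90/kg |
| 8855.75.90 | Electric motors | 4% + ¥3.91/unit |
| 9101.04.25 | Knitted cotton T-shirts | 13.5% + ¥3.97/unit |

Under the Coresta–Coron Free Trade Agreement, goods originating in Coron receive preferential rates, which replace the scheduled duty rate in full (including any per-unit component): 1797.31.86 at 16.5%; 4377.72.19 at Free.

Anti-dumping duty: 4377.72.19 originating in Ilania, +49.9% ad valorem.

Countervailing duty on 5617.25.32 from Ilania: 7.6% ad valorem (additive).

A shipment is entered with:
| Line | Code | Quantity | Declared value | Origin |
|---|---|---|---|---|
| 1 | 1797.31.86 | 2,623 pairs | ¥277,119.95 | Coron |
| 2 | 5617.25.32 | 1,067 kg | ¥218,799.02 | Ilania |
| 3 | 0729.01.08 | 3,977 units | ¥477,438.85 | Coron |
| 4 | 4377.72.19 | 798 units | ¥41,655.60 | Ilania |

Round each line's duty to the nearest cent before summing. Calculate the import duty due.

Line 1 (1797.31.86, Coron, 2,623 pairs, ¥277,119.95):
Base rate for 1797.31.86 is 18% + ¥1.94/pair.
Origin Coron qualifies under the Coresta–Coron agreement and 1797.31.86 is covered: preferential rate 16.5% applies instead.
Duty = ¥277,119.95 × 16.5% = ¥45,724.79.
Line 2 (5617.25.32, Ilania, 1,067 kg, ¥218,799.02):
Base rate for 5617.25.32 is 5.5% + ¥3.90/kg.
Additional duty on 5617.25.32 from Ilania: +7.6%. Applied ad valorem rate: 5.5% + 7.6% = 13.1%.
Duty = ¥218,799.02 × 13.1% + 1,067 × ¥3.90 = ¥32,823.97.
Line 3 (0729.01.08, Coron, 3,977 units, ¥477,438.85):
Base rate for 0729.01.08 is 32.5%.
Origin Coron is the FTA partner but 0729.01.08 is not on the preference list; base rate stands.
Duty = ¥477,438.85 × 32.5% = ¥155,167.63.
Line 4 (4377.72.19, Ilania, 798 units, ¥41,655.60):
Base rate for 4377.72.19 is 11.5%.
4377.72.19 has an FTA preferential rate, but origin Ilania is not Coron; base rate stands.
Additional duty on 4377.72.19 from Ilania: +49.9%. Applied ad valorem rate: 11.5% + 49.9% = 61.4%.
Duty = ¥41,655.60 × 61.4% = ¥25,576.54.
Total = ¥45,724.79 + ¥32,823.97 + ¥155,167.63 + ¥25,576.54 = ¥259,292.93.

¥259,292.93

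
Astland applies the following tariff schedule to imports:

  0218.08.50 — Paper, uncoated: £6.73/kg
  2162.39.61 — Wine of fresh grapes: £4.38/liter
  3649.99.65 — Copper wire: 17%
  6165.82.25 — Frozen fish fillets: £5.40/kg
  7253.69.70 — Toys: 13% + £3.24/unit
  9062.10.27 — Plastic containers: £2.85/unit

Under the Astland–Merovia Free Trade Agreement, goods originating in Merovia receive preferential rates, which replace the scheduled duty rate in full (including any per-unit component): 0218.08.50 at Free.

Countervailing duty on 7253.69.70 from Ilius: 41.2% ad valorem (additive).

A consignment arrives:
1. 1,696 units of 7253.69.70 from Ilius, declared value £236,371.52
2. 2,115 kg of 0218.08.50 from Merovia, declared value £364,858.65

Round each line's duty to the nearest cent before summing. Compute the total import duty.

Line 1 (7253.69.70, Ilius, 1,696 units, £236,371.52):
Base rate for 7253.69.70 is 13% + £3.24/unit.
Additional duty on 7253.69.70 from Ilius: +41.2%. Applied ad valorem rate: 13% + 41.2% = 54.2%.
Duty = £236,371.52 × 54.2% + 1,696 × £3.24 = £133,608.40.
Line 2 (0218.08.50, Merovia, 2,115 kg, £364,858.65):
Base rate for 0218.08.50 is £6.73/kg.
Origin Merovia qualifies under the Astland–Merovia agreement and 0218.08.50 is covered: preferential rate Free applies instead.
Duty = £364,858.65 × 0% = £0.00.
Total = £133,608.40 + £0.00 = £133,608.40.

£133,608.40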